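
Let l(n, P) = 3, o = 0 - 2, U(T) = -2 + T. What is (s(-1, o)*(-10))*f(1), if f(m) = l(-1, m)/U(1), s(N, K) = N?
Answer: -30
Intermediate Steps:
o = -2
f(m) = -3 (f(m) = 3/(-2 + 1) = 3/(-1) = 3*(-1) = -3)
(s(-1, o)*(-10))*f(1) = -1*(-10)*(-3) = 10*(-3) = -30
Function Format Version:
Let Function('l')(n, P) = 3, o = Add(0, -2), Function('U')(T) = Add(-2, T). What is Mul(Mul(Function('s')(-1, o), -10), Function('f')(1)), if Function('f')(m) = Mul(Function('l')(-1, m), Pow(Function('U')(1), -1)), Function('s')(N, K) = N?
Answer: -30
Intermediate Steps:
o = -2
Function('f')(m) = -3 (Function('f')(m) = Mul(3, Pow(Add(-2, 1), -1)) = Mul(3, Pow(-1, -1)) = Mul(3, -1) = -3)
Mul(Mul(Function('s')(-1, o), -10), Function('f')(1)) = Mul(Mul(-1, -10), -3) = Mul(10, -3) = -30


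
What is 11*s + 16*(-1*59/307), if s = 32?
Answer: 107120/307 ≈ 348.93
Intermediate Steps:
11*s + 16*(-1*59/307) = 11*32 + 16*(-1*59/307) = 352 + 16*(-59*1/307) = 352 + 16*(-59/307) = 352 - 944/307 = 107120/307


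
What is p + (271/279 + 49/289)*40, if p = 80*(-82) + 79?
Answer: -518889911/80631 ≈ -6435.4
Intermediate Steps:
p = -6481 (p = -6560 + 79 = -6481)
p + (271/279 + 49/289)*40 = -6481 + (271/279 + 49/289)*40 = -6481 + (91990/80631)*40 = -6481 + 3679600/80631 = -518889911/80631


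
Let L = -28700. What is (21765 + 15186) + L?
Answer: 8251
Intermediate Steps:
(21765 + 15186) + L = (21765 + 15186) - 28700 = 36951 - 28700 = 8251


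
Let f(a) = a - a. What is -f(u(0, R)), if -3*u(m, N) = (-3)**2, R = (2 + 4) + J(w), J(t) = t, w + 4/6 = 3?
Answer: 0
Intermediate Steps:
w = 7/3 (w = -2/3 + 3 = 7/3 ≈ 2.3333)
R = 25/3 (R = (2 + 4) + 7/3 = 6 + 7/3 = 25/3 ≈ 8.3333)
u(m, N) = -3 (u(m, N) = -1/3*(-3)**2 = -1/3*9 = -3)
f(a) = 0
-f(u(0, R)) = -1*0 = 0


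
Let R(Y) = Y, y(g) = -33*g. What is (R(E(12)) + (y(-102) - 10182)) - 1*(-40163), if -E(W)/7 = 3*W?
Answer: 33095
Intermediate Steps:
E(W) = -21*W
(R(E(12)) + (y(-102) - 10182)) - 1*(-40163) = (-21*12 + (-33*(-102) - 10182)) - 1*(-40163) = (-252 + (3366 - 10182)) + 40163 = (-252 - 6816) + 40163 = -7068 + 40163 = 33095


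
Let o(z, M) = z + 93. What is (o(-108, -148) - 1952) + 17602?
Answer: 15635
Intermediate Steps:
o(z, M) = 93 + z
(o(-108, -148) - 1952) + 17602 = ((93 - 108) - 1952) + 17602 = (-15 - 1952) + 17602 = -1967 + 17602 = 15635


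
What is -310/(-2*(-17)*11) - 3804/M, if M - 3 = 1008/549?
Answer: -43437953/55165 ≈ -787.42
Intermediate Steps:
M = 295/61 (M = 3 + 1008/549 = 3 + 1008*(1/549) = 3 + 112/61 = 295/61 ≈ 4.8361)
-310/(-2*(-17)*11) - 3804/M = -310/(-2*(-17)*11) - 3804/295/61 = -310/(34*11) - 3804*61/295 = -310/374 - 232044/295 = -310*1/374 - 232044/295 = -155/187 - 232044/295 = -43437953/55165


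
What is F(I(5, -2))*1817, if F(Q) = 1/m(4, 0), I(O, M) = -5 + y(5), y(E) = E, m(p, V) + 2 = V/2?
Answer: -1817/2 ≈ -908.50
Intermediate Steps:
m(p, V) = -2 + V/2
I(O, M) = 0 (I(O, M) = -5 + 5 = 0)
F(Q) = -1/2 (F(Q) = 1/(-2 + (1/2)*0) = 1/(-2 + 0) = 1/(-2) = -1/2)
F(I(5, -2))*1817 = -1/2*1817 = -1817/2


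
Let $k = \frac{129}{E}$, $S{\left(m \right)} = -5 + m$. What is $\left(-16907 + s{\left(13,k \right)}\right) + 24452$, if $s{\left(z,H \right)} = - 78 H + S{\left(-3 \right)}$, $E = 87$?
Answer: $\frac{215219}{29} \approx 7421.3$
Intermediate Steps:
$k = \frac{43}{29}$ ($k = \frac{129}{87} = 129 \cdot \frac{1}{87} = \frac{43}{29} \approx 1.4828$)
$s{\left(z,H \right)} = -8 - 78 H$ ($s{\left(z,H \right)} = - 78 H - 8 = -8 - 78 H$)
$\left(-16907 + s{\left(13,k \right)}\right) + 24452 = \left(-16907 - \frac{3586}{29}\right) + 24452 = - \frac{493889}{29} + 24452 = \frac{215219}{29}$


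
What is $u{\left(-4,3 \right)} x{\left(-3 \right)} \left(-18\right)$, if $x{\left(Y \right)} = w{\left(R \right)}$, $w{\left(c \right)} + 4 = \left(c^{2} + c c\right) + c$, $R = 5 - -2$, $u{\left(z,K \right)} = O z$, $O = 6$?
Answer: $43632$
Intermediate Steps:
$u{\left(z,K \right)} = 6 z$
$R = 7$ ($R = 5 + 2 = 7$)
$w{\left(c \right)} = -4 + c + 2 c^{2}$ ($w{\left(c \right)} = -4 + \left(\left(c^{2} + c c\right) + c\right) = -4 + \left(\left(c^{2} + c^{2}\right) + c\right) = -4 + \left(2 c^{2} + c\right) = -4 + \left(c + 2 c^{2}\right) = -4 + c + 2 c^{2}$)
$x{\left(Y \right)} = 101$ ($x{\left(Y \right)} = -4 + 7 + 2 \cdot 7^{2} = -4 + 7 + 2 \cdot 49 = -4 + 7 + 98 = 101$)
$u{\left(-4,3 \right)} x{\left(-3 \right)} \left(-18\right) = 6 \left(-4\right) 101 \left(-18\right) = \left(-24\right) 101 \left(-18\right) = \left(-2424\right) \left(-18\right) = 43632$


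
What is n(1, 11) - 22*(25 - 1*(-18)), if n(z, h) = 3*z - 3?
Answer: -946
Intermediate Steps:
n(z, h) = -3 + 3*z
n(1, 11) - 22*(25 - 1*(-18)) = (-3 + 3*1) - 22*(25 - 1*(-18)) = (-3 + 3) - 22*(25 + 18) = 0 - 22*43 = 0 - 946 = -946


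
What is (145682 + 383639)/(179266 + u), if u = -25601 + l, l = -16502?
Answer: 40717/10551 ≈ 3.8591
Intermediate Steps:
u = -42103 (u = -25601 - 16502 = -42103)
(145682 + 383639)/(179266 + u) = (145682 + 383639)/(179266 - 42103) = 529321/137163 = 529321*(1/137163) = 40717/10551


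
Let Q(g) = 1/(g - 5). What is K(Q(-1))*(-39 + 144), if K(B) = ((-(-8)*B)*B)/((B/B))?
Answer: 70/3 ≈ 23.333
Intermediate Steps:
Q(g) = 1/(-5 + g)
K(B) = 8*B**2 (K(B) = ((8*B)*B)/1 = (8*B**2)*1 = 8*B**2)
K(Q(-1))*(-39 + 144) = (8*(1/(-5 - 1))**2)*(-39 + 144) = (8*(1/(-6))**2)*105 = (8*(-1/6)**2)*105 = (8*(1/36))*105 = (2/9)*105 = 70/3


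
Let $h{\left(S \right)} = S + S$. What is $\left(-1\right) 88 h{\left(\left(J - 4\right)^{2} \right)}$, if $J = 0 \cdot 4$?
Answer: $-2816$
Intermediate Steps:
$J = 0$
$h{\left(S \right)} = 2 S$
$\left(-1\right) 88 h{\left(\left(J - 4\right)^{2} \right)} = \left(-1\right) 88 \cdot 2 \left(0 - 4\right)^{2} = - 88 \cdot 2 \left(-4\right)^{2} = - 88 \cdot 2 \cdot 16 = \left(-88\right) 32 = -2816$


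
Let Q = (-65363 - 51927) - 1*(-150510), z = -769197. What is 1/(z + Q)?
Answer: -1/735977 ≈ -1.3587e-6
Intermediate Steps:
Q = 33220 (Q = -117290 + 150510 = 33220)
1/(z + Q) = 1/(-769197 + 33220) = 1/(-735977) = -1/735977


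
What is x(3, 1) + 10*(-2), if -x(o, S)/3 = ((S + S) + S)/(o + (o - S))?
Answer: -109/5 ≈ -21.800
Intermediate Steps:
x(o, S) = -9*S/(-S + 2*o) (x(o, S) = -3*((S + S) + S)/(o + (o - S)) = -3*(2*S + S)/(-S + 2*o) = -3*3*S/(-S + 2*o) = -9*S/(-S + 2*o))
x(3, 1) + 10*(-2) = 9*1/(1 - 2*3) + 10*(-2) = 9*1/(1 - 6) - 20 = 9*1/(-5) - 20 = 9*1*(-1/5) - 20 = -9/5 - 20 = -109/5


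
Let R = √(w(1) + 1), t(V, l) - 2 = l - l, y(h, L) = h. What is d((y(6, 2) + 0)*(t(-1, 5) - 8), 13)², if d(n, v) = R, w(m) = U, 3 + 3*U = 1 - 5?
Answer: -4/3 ≈ -1.3333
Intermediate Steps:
U = -7/3 (U = -1 + (1 - 5)/3 = -1 + (⅓)*(-4) = -1 - 4/3 = -7/3 ≈ -2.3333)
t(V, l) = 2 (t(V, l) = 2 + (l - l) = 2 + 0 = 2)
w(m) = -7/3
R = 2*I*√3/3 (R = √(-7/3 + 1) = √(-4/3) = 2*I*√3/3 ≈ 1.1547*I)
d(n, v) = 2*I*√3/3
d((y(6, 2) + 0)*(t(-1, 5) - 8), 13)² = (2*I*√3/3)² = -4/3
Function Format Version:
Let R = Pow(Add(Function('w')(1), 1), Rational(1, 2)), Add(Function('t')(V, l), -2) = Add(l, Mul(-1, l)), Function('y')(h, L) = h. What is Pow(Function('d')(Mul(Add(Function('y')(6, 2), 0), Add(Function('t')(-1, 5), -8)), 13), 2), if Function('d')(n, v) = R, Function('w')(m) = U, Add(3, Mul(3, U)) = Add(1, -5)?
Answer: Rational(-4, 3) ≈ -1.3333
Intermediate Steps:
U = Rational(-7, 3) (U = Add(-1, Mul(Rational(1, 3), Add(1, -5))) = Add(-1, Mul(Rational(1, 3), -4)) = Add(-1, Rational(-4, 3)) = Rational(-7, 3) ≈ -2.3333)
Function('t')(V, l) = 2 (Function('t')(V, l) = Add(2, Add(l, Mul(-1, l))) = Add(2, 0) = 2)
Function('w')(m) = Rational(-7, 3)
R = Mul(Rational(2, 3), I, Pow(3, Rational(1, 2))) (R = Pow(Add(Rational(-7, 3), 1), Rational(1, 2)) = Pow(Rational(-4, 3), Rational(1, 2)) = Mul(Rational(2, 3), I, Pow(3, Rational(1, 2))) ≈ Mul(1.1547, I))
Function('d')(n, v) = Mul(Rational(2, 3), I, Pow(3, Rational(1, 2)))
Pow(Function('d')(Mul(Add(Function('y')(6, 2), 0), Add(Function('t')(-1, 5), -8)), 13), 2) = Pow(Mul(Rational(2, 3), I, Pow(3, Rational(1, 2))), 2) = Rational(-4, 3)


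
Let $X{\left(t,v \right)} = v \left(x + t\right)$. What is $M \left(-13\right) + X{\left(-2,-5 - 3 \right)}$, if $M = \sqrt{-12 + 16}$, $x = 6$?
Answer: $-58$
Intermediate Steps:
$X{\left(t,v \right)} = v \left(6 + t\right)$
$M = 2$ ($M = \sqrt{4} = 2$)
$M \left(-13\right) + X{\left(-2,-5 - 3 \right)} = 2 \left(-13\right) + \left(-5 - 3\right) \left(6 - 2\right) = -26 + \left(-5 - 3\right) 4 = -26 - 32 = -58$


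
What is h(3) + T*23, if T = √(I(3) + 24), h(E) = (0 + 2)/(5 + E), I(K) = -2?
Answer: ¼ + 23*√22 ≈ 108.13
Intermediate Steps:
h(E) = 2/(5 + E)
T = √22 (T = √(-2 + 24) = √22 ≈ 4.6904)
h(3) + T*23 = 2/(5 + 3) + √22*23 = 2/8 + 23*√22 = 2*(⅛) + 23*√22 = ¼ + 23*√22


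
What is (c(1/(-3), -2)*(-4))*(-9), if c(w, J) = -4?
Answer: -144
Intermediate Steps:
(c(1/(-3), -2)*(-4))*(-9) = -4*(-4)*(-9) = 16*(-9) = -144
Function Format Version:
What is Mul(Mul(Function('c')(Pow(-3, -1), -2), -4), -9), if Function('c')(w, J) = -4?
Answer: -144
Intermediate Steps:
Mul(Mul(Function('c')(Pow(-3, -1), -2), -4), -9) = Mul(Mul(-4, -4), -9) = Mul(16, -9) = -144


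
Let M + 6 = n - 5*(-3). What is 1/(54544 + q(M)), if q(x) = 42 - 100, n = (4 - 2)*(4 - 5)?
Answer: 1/54486 ≈ 1.8353e-5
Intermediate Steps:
n = -2 (n = 2*(-1) = -2)
M = 7 (M = -6 + (-2 - 5*(-3)) = -6 + (-2 + 15) = -6 + 13 = 7)
q(x) = -58
1/(54544 + q(M)) = 1/(54544 - 58) = 1/54486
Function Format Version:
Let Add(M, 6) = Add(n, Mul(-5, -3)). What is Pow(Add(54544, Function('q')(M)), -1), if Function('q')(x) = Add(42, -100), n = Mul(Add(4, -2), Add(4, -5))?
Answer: Rational(1, 54486) ≈ 1.8353e-5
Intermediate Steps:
n = -2 (n = Mul(2, -1) = -2)
M = 7 (M = Add(-6, Add(-2, Mul(-5, -3))) = Add(-6, Add(-2, 15)) = Add(-6, 13) = 7)
Function('q')(x) = -58
Pow(Add(54544, Function('q')(M)), -1) = Pow(Add(54544, -58), -1) = Pow(54486, -1) = Rational(1, 54486)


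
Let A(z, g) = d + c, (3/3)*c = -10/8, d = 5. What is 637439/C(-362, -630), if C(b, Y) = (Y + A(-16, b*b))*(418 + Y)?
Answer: 3817/795 ≈ 4.8013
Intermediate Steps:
c = -5/4 (c = -10/8 = -10*⅛ = -5/4 ≈ -1.2500)
A(z, g) = 15/4 (A(z, g) = 5 - 5/4 = 15/4)
C(b, Y) = (418 + Y)*(15/4 + Y) (C(b, Y) = (Y + 15/4)*(418 + Y) = (15/4 + Y)*(418 + Y) = (418 + Y)*(15/4 + Y))
637439/C(-362, -630) = 637439/(3135/2 + (-630)² + (1687/4)*(-630)) = 637439/(3135/2 + 396900 - 531405/2) = 637439/132765 = 637439*(1/132765) = 3817/795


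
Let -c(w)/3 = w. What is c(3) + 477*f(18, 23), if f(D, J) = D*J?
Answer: 197469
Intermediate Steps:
c(w) = -3*w
c(3) + 477*f(18, 23) = -3*3 + 477*(18*23) = -9 + 477*414 = -9 + 197478 = 197469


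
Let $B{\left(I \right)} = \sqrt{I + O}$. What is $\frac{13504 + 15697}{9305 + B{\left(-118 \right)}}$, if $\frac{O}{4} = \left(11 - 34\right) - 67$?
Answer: $\frac{271715305}{86583503} - \frac{29201 i \sqrt{478}}{86583503} \approx 3.1382 - 0.0073735 i$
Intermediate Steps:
$O = -360$ ($O = 4 \left(\left(11 - 34\right) - 67\right) = 4 \left(-23 - 67\right) = 4 \left(-90\right) = -360$)
$B{\left(I \right)} = \sqrt{-360 + I}$ ($B{\left(I \right)} = \sqrt{I - 360} = \sqrt{-360 + I}$)
$\frac{13504 + 15697}{9305 + B{\left(-118 \right)}} = \frac{13504 + 15697}{9305 + \sqrt{-360 - 118}} = \frac{29201}{9305 + \sqrt{-478}} = \frac{29201}{9305 + i \sqrt{478}}$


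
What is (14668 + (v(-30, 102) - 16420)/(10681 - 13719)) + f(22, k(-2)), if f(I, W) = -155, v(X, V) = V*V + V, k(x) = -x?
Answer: 22048204/1519 ≈ 14515.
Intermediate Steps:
v(X, V) = V + V² (v(X, V) = V² + V = V + V²)
(14668 + (v(-30, 102) - 16420)/(10681 - 13719)) + f(22, k(-2)) = (14668 + (102*(1 + 102) - 16420)/(10681 - 13719)) - 155 = (14668 + (102*103 - 16420)/(-3038)) - 155 = (14668 + (10506 - 16420)*(-1/3038)) - 155 = (14668 - 5914*(-1/3038)) - 155 = (14668 + 2957/1519) - 155 = 22283649/1519 - 155 = 22048204/1519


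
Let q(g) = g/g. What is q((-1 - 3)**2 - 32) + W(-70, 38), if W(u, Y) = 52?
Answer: 53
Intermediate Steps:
q(g) = 1
q((-1 - 3)**2 - 32) + W(-70, 38) = 1 + 52 = 53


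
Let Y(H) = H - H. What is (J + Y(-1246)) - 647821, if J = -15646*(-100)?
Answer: 916779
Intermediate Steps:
Y(H) = 0
J = 1564600
(J + Y(-1246)) - 647821 = (1564600 + 0) - 647821 = 1564600 - 647821 = 916779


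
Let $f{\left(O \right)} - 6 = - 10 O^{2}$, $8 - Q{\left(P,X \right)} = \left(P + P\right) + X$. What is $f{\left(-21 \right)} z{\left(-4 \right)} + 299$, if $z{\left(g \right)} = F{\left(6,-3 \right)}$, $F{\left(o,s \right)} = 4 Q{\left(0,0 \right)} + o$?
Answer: $-167053$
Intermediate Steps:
$Q{\left(P,X \right)} = 8 - X - 2 P$ ($Q{\left(P,X \right)} = 8 - \left(\left(P + P\right) + X\right) = 8 - \left(2 P + X\right) = 8 - \left(X + 2 P\right) = 8 - X - 2 P$)
$f{\left(O \right)} = 6 - 10 O^{2}$
$F{\left(o,s \right)} = 32 + o$ ($F{\left(o,s \right)} = 4 \left(8 - 0 - 0\right) + o = 4 \left(8 + 0 + 0\right) + o = 4 \cdot 8 + o = 32 + o$)
$z{\left(g \right)} = 38$ ($z{\left(g \right)} = 32 + 6 = 38$)
$f{\left(-21 \right)} z{\left(-4 \right)} + 299 = \left(6 - 10 \left(-21\right)^{2}\right) 38 + 299 = \left(6 - 4410\right) 38 + 299 = \left(-4404\right) 38 + 299 = -167352 + 299 = -167053$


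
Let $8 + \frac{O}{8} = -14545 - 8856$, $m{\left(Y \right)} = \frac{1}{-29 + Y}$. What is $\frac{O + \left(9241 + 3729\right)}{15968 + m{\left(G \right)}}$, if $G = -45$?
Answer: $- \frac{12898348}{1181631} \approx -10.916$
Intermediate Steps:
$O = -187272$ ($O = -64 + 8 \left(-14545 - 8856\right) = -64 + 8 \left(-23401\right) = -64 - 187208 = -187272$)
$\frac{O + \left(9241 + 3729\right)}{15968 + m{\left(G \right)}} = \frac{-187272 + \left(9241 + 3729\right)}{15968 + \frac{1}{-29 - 45}} = \frac{-187272 + 12970}{15968 + \frac{1}{-74}} = - \frac{174302}{15968 - \frac{1}{74}} = - \frac{174302}{\frac{1181631}{74}} = \left(-174302\right) \frac{74}{1181631} = - \frac{12898348}{1181631}$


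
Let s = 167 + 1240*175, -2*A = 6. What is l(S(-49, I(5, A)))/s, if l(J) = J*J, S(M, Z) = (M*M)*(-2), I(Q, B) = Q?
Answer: 23059204/217167 ≈ 106.18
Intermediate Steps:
A = -3 (A = -½*6 = -3)
S(M, Z) = -2*M² (S(M, Z) = M²*(-2) = -2*M²)
l(J) = J²
s = 217167 (s = 167 + 217000 = 217167)
l(S(-49, I(5, A)))/s = (-2*(-49)²)²/217167 = (-2*2401)²*(1/217167) = (-4802)²*(1/217167) = 23059204*(1/217167) = 23059204/217167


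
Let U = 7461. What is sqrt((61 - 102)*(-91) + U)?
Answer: 2*sqrt(2798) ≈ 105.79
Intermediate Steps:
sqrt((61 - 102)*(-91) + U) = sqrt((61 - 102)*(-91) + 7461) = sqrt(-41*(-91) + 7461) = sqrt(3731 + 7461) = sqrt(11192) = 2*sqrt(2798)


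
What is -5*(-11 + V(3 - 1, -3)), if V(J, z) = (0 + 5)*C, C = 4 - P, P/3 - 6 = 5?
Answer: 780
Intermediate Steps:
P = 33 (P = 18 + 3*5 = 18 + 15 = 33)
C = -29 (C = 4 - 1*33 = 4 - 33 = -29)
V(J, z) = -145 (V(J, z) = (0 + 5)*(-29) = 5*(-29) = -145)
-5*(-11 + V(3 - 1, -3)) = -5*(-11 - 145) = -5*(-156) = 780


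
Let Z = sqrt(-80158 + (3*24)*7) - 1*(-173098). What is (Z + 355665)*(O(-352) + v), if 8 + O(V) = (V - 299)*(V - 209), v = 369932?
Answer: 388712188005 + 735135*I*sqrt(79654) ≈ 3.8871e+11 + 2.0748e+8*I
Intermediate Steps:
O(V) = -8 + (-299 + V)*(-209 + V) (O(V) = -8 + (V - 299)*(V - 209) = -8 + (-299 + V)*(-209 + V))
Z = 173098 + I*sqrt(79654) (Z = sqrt(-80158 + 72*7) + 173098 = sqrt(-80158 + 504) + 173098 = sqrt(-79654) + 173098 = I*sqrt(79654) + 173098 = 173098 + I*sqrt(79654) ≈ 1.731e+5 + 282.23*I)
(Z + 355665)*(O(-352) + v) = ((173098 + I*sqrt(79654)) + 355665)*((62483 + (-352)**2 - 508*(-352)) + 369932) = (528763 + I*sqrt(79654))*((62483 + 123904 + 178816) + 369932) = (528763 + I*sqrt(79654))*(365203 + 369932) = (528763 + I*sqrt(79654))*735135 = 388712188005 + 735135*I*sqrt(79654)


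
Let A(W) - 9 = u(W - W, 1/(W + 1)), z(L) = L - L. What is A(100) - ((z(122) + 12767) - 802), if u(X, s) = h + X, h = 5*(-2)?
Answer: -11966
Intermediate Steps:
h = -10
z(L) = 0
u(X, s) = -10 + X
A(W) = -1 (A(W) = 9 + (-10 + (W - W)) = 9 + (-10 + 0) = 9 - 10 = -1)
A(100) - ((z(122) + 12767) - 802) = -1 - ((0 + 12767) - 802) = -1 - (12767 - 802) = -1 - 1*11965 = -1 - 11965 = -11966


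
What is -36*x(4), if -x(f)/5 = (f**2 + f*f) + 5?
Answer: 6660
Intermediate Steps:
x(f) = -25 - 10*f**2 (x(f) = -5*((f**2 + f*f) + 5) = -5*((f**2 + f**2) + 5) = -5*(2*f**2 + 5) = -5*(5 + 2*f**2) = -25 - 10*f**2)
-36*x(4) = -36*(-25 - 10*4**2) = -36*(-25 - 10*16) = -36*(-25 - 160) = -36*(-185) = 6660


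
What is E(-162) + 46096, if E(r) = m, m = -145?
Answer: 45951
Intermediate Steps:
E(r) = -145
E(-162) + 46096 = -145 + 46096 = 45951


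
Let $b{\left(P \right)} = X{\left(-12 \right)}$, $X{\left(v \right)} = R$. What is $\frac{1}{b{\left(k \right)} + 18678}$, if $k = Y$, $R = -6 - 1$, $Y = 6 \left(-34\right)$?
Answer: $\frac{1}{18671} \approx 5.3559 \cdot 10^{-5}$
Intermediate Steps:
$Y = -204$
$R = -7$
$X{\left(v \right)} = -7$
$k = -204$
$b{\left(P \right)} = -7$
$\frac{1}{b{\left(k \right)} + 18678} = \frac{1}{-7 + 18678} = \frac{1}{18671}$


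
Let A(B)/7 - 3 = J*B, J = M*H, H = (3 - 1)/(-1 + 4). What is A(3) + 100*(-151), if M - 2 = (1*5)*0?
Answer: -15051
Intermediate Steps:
H = 2/3 ≈ 0.66667
M = 2 (M = 2 + (1*5)*0 = 2 + 5*0 = 2 + 0 = 2)
J = 4/3 (J = 2*(2/3) = 4/3 ≈ 1.3333)
A(B) = 21 + 28*B/3 (A(B) = 21 + 7*(4*B/3) = 21 + 28*B/3)
A(3) + 100*(-151) = (21 + (28/3)*3) + 100*(-151) = (21 + 28) - 15100 = 49 - 15100 = -15051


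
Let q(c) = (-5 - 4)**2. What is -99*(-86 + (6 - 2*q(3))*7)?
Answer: 116622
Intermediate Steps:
q(c) = 81 (q(c) = (-9)**2 = 81)
-99*(-86 + (6 - 2*q(3))*7) = -99*(-86 + (6 - 2*81)*7) = -99*(-86 + (6 - 162)*7) = -99*(-86 - 156*7) = -99*(-86 - 1092) = -99*(-1178) = 116622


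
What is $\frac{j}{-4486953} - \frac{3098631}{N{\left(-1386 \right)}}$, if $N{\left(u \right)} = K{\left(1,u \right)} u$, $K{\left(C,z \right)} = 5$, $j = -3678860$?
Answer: $\frac{1547656240127}{3454953810} \approx 447.95$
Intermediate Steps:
$N{\left(u \right)} = 5 u$
$\frac{j}{-4486953} - \frac{3098631}{N{\left(-1386 \right)}} = - \frac{3678860}{-4486953} - \frac{3098631}{5 \left(-1386\right)} = \left(-3678860\right) \left(- \frac{1}{4486953}\right) - \frac{3098631}{-6930} = \frac{3678860}{4486953} - - \frac{1032877}{2310} = \frac{3678860}{4486953} + \frac{1032877}{2310} = \frac{1547656240127}{3454953810}$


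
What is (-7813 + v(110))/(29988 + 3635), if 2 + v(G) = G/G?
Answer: -7814/33623 ≈ -0.23240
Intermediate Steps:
v(G) = -1 (v(G) = -2 + G/G = -2 + 1 = -1)
(-7813 + v(110))/(29988 + 3635) = (-7813 - 1)/(29988 + 3635) = -7814/33623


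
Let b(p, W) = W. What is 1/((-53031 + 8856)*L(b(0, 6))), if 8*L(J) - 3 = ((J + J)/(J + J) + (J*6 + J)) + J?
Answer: -2/574275 ≈ -3.4827e-6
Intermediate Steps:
L(J) = 1/2 + J (L(J) = 3/8 + (((J + J)/(J + J) + (J*6 + J)) + J)/8 = 3/8 + (((2*J)/((2*J)) + (6*J + J)) + J)/8 = 3/8 + (((2*J)*(1/(2*J)) + 7*J) + J)/8 = 3/8 + ((1 + 7*J) + J)/8 = 3/8 + (1 + 8*J)/8 = 3/8 + (1/8 + J) = 1/2 + J)
1/((-53031 + 8856)*L(b(0, 6))) = 1/((-53031 + 8856)*(1/2 + 6)) = 1/((-44175)*(13/2)) = -1/44175*2/13 = -2/574275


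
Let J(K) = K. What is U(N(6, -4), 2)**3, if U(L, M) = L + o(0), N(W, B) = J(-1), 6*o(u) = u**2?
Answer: -1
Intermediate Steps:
o(u) = u**2/6
N(W, B) = -1
U(L, M) = L (U(L, M) = L + (1/6)*0**2 = L + (1/6)*0 = L + 0 = L)
U(N(6, -4), 2)**3 = (-1)**3 = -1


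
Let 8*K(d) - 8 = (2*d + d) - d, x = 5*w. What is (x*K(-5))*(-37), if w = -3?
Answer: -555/4 ≈ -138.75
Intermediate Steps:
x = -15 (x = 5*(-3) = -15)
K(d) = 1 + d/4 (K(d) = 1 + ((2*d + d) - d)/8 = 1 + (3*d - d)/8 = 1 + (2*d)/8 = 1 + d/4)
(x*K(-5))*(-37) = -15*(1 + (1/4)*(-5))*(-37) = -15*(1 - 5/4)*(-37) = -15*(-1/4)*(-37) = (15/4)*(-37) = -555/4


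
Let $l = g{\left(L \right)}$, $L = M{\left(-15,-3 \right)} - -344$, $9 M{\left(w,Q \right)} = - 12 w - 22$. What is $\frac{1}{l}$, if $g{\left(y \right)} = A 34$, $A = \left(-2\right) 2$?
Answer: $- \frac{1}{136} \approx -0.0073529$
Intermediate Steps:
$A = -4$
$M{\left(w,Q \right)} = - \frac{22}{9} - \frac{4 w}{3}$ ($M{\left(w,Q \right)} = \frac{- 12 w - 22}{9} = \frac{-22 - 12 w}{9} = - \frac{22}{9} - \frac{4 w}{3}$)
$L = \frac{3254}{9}$ ($L = \left(- \frac{22}{9} - -20\right) - -344 = \left(- \frac{22}{9} + 20\right) + 344 = \frac{158}{9} + 344 = \frac{3254}{9} \approx 361.56$)
$g{\left(y \right)} = -136$ ($g{\left(y \right)} = \left(-4\right) 34 = -136$)
$l = -136$
$\frac{1}{l} = \frac{1}{-136} = - \frac{1}{136}$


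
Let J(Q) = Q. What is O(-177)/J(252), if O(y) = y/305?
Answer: -59/25620 ≈ -0.0023029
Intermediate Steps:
O(y) = y/305 (O(y) = y*(1/305) = y/305)
O(-177)/J(252) = ((1/305)*(-177))/252 = -177/305*1/252 = -59/25620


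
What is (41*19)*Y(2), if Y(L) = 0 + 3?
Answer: 2337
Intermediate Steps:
Y(L) = 3
(41*19)*Y(2) = (41*19)*3 = 779*3 = 2337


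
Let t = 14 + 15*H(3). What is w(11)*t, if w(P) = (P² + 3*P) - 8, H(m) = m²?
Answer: 21754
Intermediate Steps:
t = 149 (t = 14 + 15*3² = 14 + 15*9 = 14 + 135 = 149)
w(P) = -8 + P² + 3*P
w(11)*t = (-8 + 11² + 3*11)*149 = (-8 + 121 + 33)*149 = 146*149 = 21754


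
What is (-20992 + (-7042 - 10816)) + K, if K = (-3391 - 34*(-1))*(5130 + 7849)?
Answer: -43609353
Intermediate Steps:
K = -43570503 (K = (-3391 + 34)*12979 = -3357*12979 = -43570503)
(-20992 + (-7042 - 10816)) + K = (-20992 + (-7042 - 10816)) - 43570503 = (-20992 - 17858) - 43570503 = -38850 - 43570503 = -43609353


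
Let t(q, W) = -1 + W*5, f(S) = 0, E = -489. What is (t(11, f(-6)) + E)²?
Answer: 240100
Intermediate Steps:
t(q, W) = -1 + 5*W
(t(11, f(-6)) + E)² = ((-1 + 5*0) - 489)² = ((-1 + 0) - 489)² = (-1 - 489)² = (-490)² = 240100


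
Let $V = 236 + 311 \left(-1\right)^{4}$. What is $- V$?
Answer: $-547$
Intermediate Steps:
$V = 547$ ($V = 236 + 311 \cdot 1 = 236 + 311 = 547$)
$- V = \left(-1\right) 547 = -547$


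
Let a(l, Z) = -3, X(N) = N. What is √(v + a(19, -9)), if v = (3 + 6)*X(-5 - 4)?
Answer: 2*I*√21 ≈ 9.1651*I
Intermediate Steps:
v = -81 (v = (3 + 6)*(-5 - 4) = 9*(-9) = -81)
√(v + a(19, -9)) = √(-81 - 3) = √(-84) = 2*I*√21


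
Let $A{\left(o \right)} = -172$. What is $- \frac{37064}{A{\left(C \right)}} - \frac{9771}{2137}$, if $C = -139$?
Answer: $\frac{19381289}{91891} \approx 210.92$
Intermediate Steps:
$- \frac{37064}{A{\left(C \right)}} - \frac{9771}{2137} = - \frac{37064}{-172} - \frac{9771}{2137} = \left(-37064\right) \left(- \frac{1}{172}\right) - \frac{9771}{2137} = \frac{9266}{43} - \frac{9771}{2137} = \frac{19381289}{91891}$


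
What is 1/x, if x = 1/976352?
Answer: 976352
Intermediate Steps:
x = 1/976352 ≈ 1.0242e-6
1/x = 1/(1/976352) = 976352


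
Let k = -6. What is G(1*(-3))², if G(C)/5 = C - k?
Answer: 225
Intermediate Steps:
G(C) = 30 + 5*C (G(C) = 5*(C - 1*(-6)) = 5*(C + 6) = 5*(6 + C) = 30 + 5*C)
G(1*(-3))² = (30 + 5*(1*(-3)))² = (30 + 5*(-3))² = (30 - 15)² = 15² = 225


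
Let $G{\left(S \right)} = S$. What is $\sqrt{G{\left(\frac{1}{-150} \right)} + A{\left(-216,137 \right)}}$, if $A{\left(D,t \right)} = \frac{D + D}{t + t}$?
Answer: $\frac{i \sqrt{26745414}}{4110} \approx 1.2583 i$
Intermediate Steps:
$A{\left(D,t \right)} = \frac{D}{t}$ ($A{\left(D,t \right)} = \frac{2 D}{2 t} = 2 D \frac{1}{2 t} = \frac{D}{t}$)
$\sqrt{G{\left(\frac{1}{-150} \right)} + A{\left(-216,137 \right)}} = \sqrt{\frac{1}{-150} - \frac{216}{137}} = \sqrt{- \frac{1}{150} - \frac{216}{137}} = \sqrt{- \frac{32537}{20550}} = \frac{i \sqrt{26745414}}{4110}$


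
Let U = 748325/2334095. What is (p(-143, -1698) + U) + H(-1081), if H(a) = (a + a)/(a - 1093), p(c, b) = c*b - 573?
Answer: 122921563716167/507432253 ≈ 2.4224e+5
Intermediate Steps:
p(c, b) = -573 + b*c (p(c, b) = b*c - 573 = -573 + b*c)
U = 149665/466819 (U = 748325*(1/2334095) = 149665/466819 ≈ 0.32061)
H(a) = 2*a/(-1093 + a) (H(a) = (2*a)/(-1093 + a) = 2*a/(-1093 + a))
(p(-143, -1698) + U) + H(-1081) = ((-573 - 1698*(-143)) + 149665/466819) + 2*(-1081)/(-1093 - 1081) = ((-573 + 242814) + 149665/466819) + 2*(-1081)/(-2174) = (242241 + 149665/466819) + 2*(-1081)*(-1/2174) = 113082851044/466819 + 1081/1087 = 122921563716167/507432253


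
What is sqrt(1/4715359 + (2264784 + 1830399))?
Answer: sqrt(91054798926643705582)/4715359 ≈ 2023.7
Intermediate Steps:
sqrt(1/4715359 + (2264784 + 1830399)) = sqrt(1/4715359 + 4095183) = sqrt(19310258015698/4715359) = sqrt(91054798926643705582)/4715359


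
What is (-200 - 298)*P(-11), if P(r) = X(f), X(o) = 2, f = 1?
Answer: -996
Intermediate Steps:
P(r) = 2
(-200 - 298)*P(-11) = (-200 - 298)*2 = -498*2 = -996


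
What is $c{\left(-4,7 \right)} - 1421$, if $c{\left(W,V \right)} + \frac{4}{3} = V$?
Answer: $- \frac{4246}{3} \approx -1415.3$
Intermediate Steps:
$c{\left(W,V \right)} = - \frac{4}{3} + V$
$c{\left(-4,7 \right)} - 1421 = \left(- \frac{4}{3} + 7\right) - 1421 = \frac{17}{3} - 1421 = - \frac{4246}{3}$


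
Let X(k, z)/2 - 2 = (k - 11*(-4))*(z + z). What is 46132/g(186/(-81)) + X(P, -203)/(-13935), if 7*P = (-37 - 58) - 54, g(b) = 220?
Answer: 32345311/153285 ≈ 211.01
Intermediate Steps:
P = -149/7 (P = ((-37 - 58) - 54)/7 = (-95 - 54)/7 = (⅐)*(-149) = -149/7 ≈ -21.286)
X(k, z) = 4 + 4*z*(44 + k) (X(k, z) = 4 + 2*((k - 11*(-4))*(z + z)) = 4 + 2*((k + 44)*(2*z)) = 4 + 2*((44 + k)*(2*z)) = 4 + 2*(2*z*(44 + k)) = 4 + 4*z*(44 + k))
46132/g(186/(-81)) + X(P, -203)/(-13935) = 46132/220 + (4 + 176*(-203) + 4*(-149/7)*(-203))/(-13935) = 46132*(1/220) + (4 - 35728 + 17284)*(-1/13935) = 11533/55 - 18440*(-1/13935) = 11533/55 + 3688/2787 = 32345311/153285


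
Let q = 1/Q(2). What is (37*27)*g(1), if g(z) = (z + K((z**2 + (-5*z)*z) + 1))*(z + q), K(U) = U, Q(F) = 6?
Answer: -2331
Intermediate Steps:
q = 1/6 ≈ 0.16667
g(z) = (1/6 + z)*(1 + z - 4*z**2) (g(z) = (z + ((z**2 + (-5*z)*z) + 1))*(z + 1/6) = (z + ((z**2 - 5*z**2) + 1))*(1/6 + z) = (z + (-4*z**2 + 1))*(1/6 + z) = (z + (1 - 4*z**2))*(1/6 + z) = (1 + z - 4*z**2)*(1/6 + z) = (1/6 + z)*(1 + z - 4*z**2))
(37*27)*g(1) = (37*27)*(1/6 - 4*1**3 + (1/3)*1**2 + (7/6)*1) = 999*(1/6 - 4*1 + (1/3)*1 + 7/6) = 999*(1/6 - 4 + 1/3 + 7/6) = 999*(-7/3) = -2331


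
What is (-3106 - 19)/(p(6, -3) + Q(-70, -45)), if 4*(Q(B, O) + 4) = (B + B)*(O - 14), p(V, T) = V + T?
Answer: -3125/2064 ≈ -1.5140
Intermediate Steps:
p(V, T) = T + V
Q(B, O) = -4 + B*(-14 + O)/2 (Q(B, O) = -4 + ((B + B)*(O - 14))/4 = -4 + ((2*B)*(-14 + O))/4 = -4 + (2*B*(-14 + O))/4 = -4 + B*(-14 + O)/2)
(-3106 - 19)/(p(6, -3) + Q(-70, -45)) = (-3106 - 19)/((-3 + 6) + (-4 - 7*(-70) + (½)*(-70)*(-45))) = -3125/(3 + (-4 + 490 + 1575)) = -3125/(3 + 2061) = -3125/2064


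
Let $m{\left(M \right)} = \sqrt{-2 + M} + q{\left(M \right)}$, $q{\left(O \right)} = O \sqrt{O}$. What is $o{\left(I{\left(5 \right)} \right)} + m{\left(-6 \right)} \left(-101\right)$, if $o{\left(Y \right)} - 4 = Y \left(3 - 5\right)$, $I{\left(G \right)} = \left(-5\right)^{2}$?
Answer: $-46 - 202 i \sqrt{2} + 606 i \sqrt{6} \approx -46.0 + 1198.7 i$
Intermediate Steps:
$I{\left(G \right)} = 25$
$q{\left(O \right)} = O^{\frac{3}{2}}$
$m{\left(M \right)} = M^{\frac{3}{2}} + \sqrt{-2 + M}$ ($m{\left(M \right)} = \sqrt{-2 + M} + M^{\frac{3}{2}} = M^{\frac{3}{2}} + \sqrt{-2 + M}$)
$o{\left(Y \right)} = 4 - 2 Y$ ($o{\left(Y \right)} = 4 + Y \left(3 - 5\right) = 4 + Y \left(-2\right) = 4 - 2 Y$)
$o{\left(I{\left(5 \right)} \right)} + m{\left(-6 \right)} \left(-101\right) = \left(4 - 50\right) + \left(\left(-6\right)^{\frac{3}{2}} + \sqrt{-2 - 6}\right) \left(-101\right) = \left(4 - 50\right) + \left(- 6 i \sqrt{6} + \sqrt{-8}\right) \left(-101\right) = -46 + \left(- 6 i \sqrt{6} + 2 i \sqrt{2}\right) \left(-101\right) = -46 - \left(- 606 i \sqrt{6} + 202 i \sqrt{2}\right) = -46 - 202 i \sqrt{2} + 606 i \sqrt{6}$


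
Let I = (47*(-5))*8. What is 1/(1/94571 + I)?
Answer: -94571/177793479 ≈ -0.00053191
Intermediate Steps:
I = -1880 (I = -235*8 = -1880)
1/(1/94571 + I) = 1/(1/94571 - 1880) = 1/(-177793479/94571) = -94571/177793479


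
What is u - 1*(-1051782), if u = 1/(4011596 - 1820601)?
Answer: 2304449103091/2190995 ≈ 1.0518e+6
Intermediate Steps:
u = 1/2190995 ≈ 4.5641e-7
u - 1*(-1051782) = 1/2190995 - 1*(-1051782) = 1/2190995 + 1051782 = 2304449103091/2190995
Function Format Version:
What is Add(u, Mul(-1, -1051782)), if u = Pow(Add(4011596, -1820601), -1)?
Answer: Rational(2304449103091, 2190995) ≈ 1.0518e+6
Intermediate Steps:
u = Rational(1, 2190995) (u = Pow(2190995, -1) = Rational(1, 2190995) ≈ 4.5641e-7)
Add(u, Mul(-1, -1051782)) = Add(Rational(1, 2190995), Mul(-1, -1051782)) = Add(Rational(1, 2190995), 1051782) = Rational(2304449103091, 2190995)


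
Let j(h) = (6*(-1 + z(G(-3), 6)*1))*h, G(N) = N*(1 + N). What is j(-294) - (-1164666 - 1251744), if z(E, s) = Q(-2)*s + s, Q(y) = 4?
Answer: 2365254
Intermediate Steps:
z(E, s) = 5*s (z(E, s) = 4*s + s = 5*s)
j(h) = 174*h (j(h) = (6*(-1 + (5*6)*1))*h = (6*(-1 + 30*1))*h = (6*(-1 + 30))*h = (6*29)*h = 174*h)
j(-294) - (-1164666 - 1251744) = 174*(-294) - (-1164666 - 1251744) = -51156 - 1*(-2416410) = -51156 + 2416410 = 2365254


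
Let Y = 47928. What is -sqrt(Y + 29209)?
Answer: -sqrt(77137) ≈ -277.74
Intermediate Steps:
-sqrt(Y + 29209) = -sqrt(47928 + 29209) = -sqrt(77137)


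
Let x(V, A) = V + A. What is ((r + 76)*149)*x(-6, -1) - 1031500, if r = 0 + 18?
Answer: -1129542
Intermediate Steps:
r = 18
x(V, A) = A + V
((r + 76)*149)*x(-6, -1) - 1031500 = ((18 + 76)*149)*(-1 - 6) - 1031500 = (94*149)*(-7) - 1031500 = 14006*(-7) - 1031500 = -98042 - 1031500 = -1129542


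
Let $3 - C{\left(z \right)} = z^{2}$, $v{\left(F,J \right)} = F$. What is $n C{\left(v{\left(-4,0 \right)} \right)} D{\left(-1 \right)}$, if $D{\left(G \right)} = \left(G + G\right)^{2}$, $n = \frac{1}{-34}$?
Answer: $\frac{26}{17} \approx 1.5294$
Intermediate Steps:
$n = - \frac{1}{34} \approx -0.029412$
$D{\left(G \right)} = 4 G^{2}$ ($D{\left(G \right)} = \left(2 G\right)^{2} = 4 G^{2}$)
$C{\left(z \right)} = 3 - z^{2}$
$n C{\left(v{\left(-4,0 \right)} \right)} D{\left(-1 \right)} = - \frac{3 - \left(-4\right)^{2}}{34} \cdot 4 \left(-1\right)^{2} = - \frac{3 - 16}{34} \cdot 4 \cdot 1 = - \frac{3 - 16}{34} \cdot 4 = \left(- \frac{1}{34}\right) \left(-13\right) 4 = \frac{13}{34} \cdot 4 = \frac{26}{17}$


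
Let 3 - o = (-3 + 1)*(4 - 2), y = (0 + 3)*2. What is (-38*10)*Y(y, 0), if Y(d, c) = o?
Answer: -2660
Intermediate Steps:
y = 6 (y = 3*2 = 6)
o = 7 (o = 3 - (-3 + 1)*(4 - 2) = 3 - (-2)*2 = 3 - 1*(-4) = 3 + 4 = 7)
Y(d, c) = 7
(-38*10)*Y(y, 0) = -38*10*7 = -380*7 = -2660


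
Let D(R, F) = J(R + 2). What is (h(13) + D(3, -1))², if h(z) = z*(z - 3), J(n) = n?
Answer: 18225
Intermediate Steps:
D(R, F) = 2 + R (D(R, F) = R + 2 = 2 + R)
h(z) = z*(-3 + z)
(h(13) + D(3, -1))² = (13*(-3 + 13) + (2 + 3))² = (13*10 + 5)² = (130 + 5)² = 135² = 18225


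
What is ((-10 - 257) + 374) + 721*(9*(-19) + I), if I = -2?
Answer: -124626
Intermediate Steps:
((-10 - 257) + 374) + 721*(9*(-19) + I) = ((-10 - 257) + 374) + 721*(9*(-19) - 2) = (-267 + 374) + 721*(-171 - 2) = 107 + 721*(-173) = 107 - 124733 = -124626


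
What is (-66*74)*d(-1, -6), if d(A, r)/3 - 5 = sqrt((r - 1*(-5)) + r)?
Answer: -73260 - 14652*I*sqrt(7) ≈ -73260.0 - 38766.0*I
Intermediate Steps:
d(A, r) = 15 + 3*sqrt(5 + 2*r) (d(A, r) = 15 + 3*sqrt((r - 1*(-5)) + r) = 15 + 3*sqrt((r + 5) + r) = 15 + 3*sqrt((5 + r) + r) = 15 + 3*sqrt(5 + 2*r))
(-66*74)*d(-1, -6) = (-66*74)*(15 + 3*sqrt(5 + 2*(-6))) = -4884*(15 + 3*sqrt(5 - 12)) = -4884*(15 + 3*sqrt(-7)) = -4884*(15 + 3*(I*sqrt(7))) = -4884*(15 + 3*I*sqrt(7)) = -73260 - 14652*I*sqrt(7)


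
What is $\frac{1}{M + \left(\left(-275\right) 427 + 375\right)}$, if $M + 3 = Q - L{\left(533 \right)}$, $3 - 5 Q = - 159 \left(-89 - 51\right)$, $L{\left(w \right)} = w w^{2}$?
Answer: $- \frac{5}{757704707} \approx -6.5989 \cdot 10^{-9}$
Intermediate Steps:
$L{\left(w \right)} = w^{3}$
$Q = - \frac{22257}{5}$ ($Q = \frac{3}{5} - \frac{\left(-159\right) \left(-89 - 51\right)}{5} = \frac{3}{5} - \frac{\left(-159\right) \left(-140\right)}{5} = \frac{3}{5} - 4452 = - \frac{22257}{5} \approx -4451.4$)
$M = - \frac{757119457}{5}$ ($M = -3 - \frac{757119442}{5} = - \frac{757119457}{5} \approx -1.5142 \cdot 10^{8}$)
$\frac{1}{M + \left(\left(-275\right) 427 + 375\right)} = \frac{1}{- \frac{757119457}{5} + \left(\left(-275\right) 427 + 375\right)} = \frac{1}{- \frac{757119457}{5} + \left(-117425 + 375\right)} = \frac{1}{- \frac{757119457}{5} - 117050} = \frac{1}{- \frac{757704707}{5}} = - \frac{5}{757704707}$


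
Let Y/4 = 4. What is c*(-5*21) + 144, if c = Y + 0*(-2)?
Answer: -1536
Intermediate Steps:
Y = 16 (Y = 4*4 = 16)
c = 16 (c = 16 + 0*(-2) = 16 + 0 = 16)
c*(-5*21) + 144 = 16*(-5*21) + 144 = 16*(-105) + 144 = -1680 + 144 = -1536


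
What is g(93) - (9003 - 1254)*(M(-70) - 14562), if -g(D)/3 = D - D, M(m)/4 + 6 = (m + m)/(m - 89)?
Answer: 5988979962/53 ≈ 1.1300e+8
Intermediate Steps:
M(m) = -24 + 8*m/(-89 + m) (M(m) = -24 + 4*((m + m)/(m - 89)) = -24 + 4*((2*m)/(-89 + m)) = -24 + 4*(2*m/(-89 + m)) = -24 + 8*m/(-89 + m))
g(D) = 0 (g(D) = -3*(D - D) = -3*0 = 0)
g(93) - (9003 - 1254)*(M(-70) - 14562) = 0 - (9003 - 1254)*(8*(267 - 2*(-70))/(-89 - 70) - 14562) = 0 - 7749*(8*(267 + 140)/(-159) - 14562) = 0 - 7749*(8*(-1/159)*407 - 14562) = 0 - 7749*(-3256/159 - 14562) = 0 - 7749*(-2318614)/159 = 0 - 1*(-5988979962/53) = 0 + 5988979962/53 = 5988979962/53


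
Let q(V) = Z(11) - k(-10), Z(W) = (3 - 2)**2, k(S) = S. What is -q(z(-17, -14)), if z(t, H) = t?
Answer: -11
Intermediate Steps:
Z(W) = 1 (Z(W) = 1**2 = 1)
q(V) = 11 (q(V) = 1 - 1*(-10) = 1 + 10 = 11)
-q(z(-17, -14)) = -1*11 = -11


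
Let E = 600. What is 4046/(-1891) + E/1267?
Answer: -3991682/2395897 ≈ -1.6660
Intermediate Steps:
4046/(-1891) + E/1267 = 4046/(-1891) + 600/1267 = 4046*(-1/1891) + 600*(1/1267) = -4046/1891 + 600/1267 = -3991682/2395897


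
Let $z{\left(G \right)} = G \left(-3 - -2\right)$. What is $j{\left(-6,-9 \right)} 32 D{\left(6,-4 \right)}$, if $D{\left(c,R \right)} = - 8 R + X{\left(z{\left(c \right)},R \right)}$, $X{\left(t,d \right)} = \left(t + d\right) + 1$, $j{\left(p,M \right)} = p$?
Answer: $-4416$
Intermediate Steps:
$z{\left(G \right)} = - G$ ($z{\left(G \right)} = G \left(-3 + 2\right) = G \left(-1\right) = - G$)
$X{\left(t,d \right)} = 1 + d + t$ ($X{\left(t,d \right)} = \left(d + t\right) + 1 = 1 + d + t$)
$D{\left(c,R \right)} = 1 - c - 7 R$ ($D{\left(c,R \right)} = - 8 R + \left(1 + R - c\right) = 1 - c - 7 R$)
$j{\left(-6,-9 \right)} 32 D{\left(6,-4 \right)} = \left(-6\right) 32 \left(1 - 6 - -28\right) = - 192 \left(1 - 6 + 28\right) = \left(-192\right) 23 = -4416$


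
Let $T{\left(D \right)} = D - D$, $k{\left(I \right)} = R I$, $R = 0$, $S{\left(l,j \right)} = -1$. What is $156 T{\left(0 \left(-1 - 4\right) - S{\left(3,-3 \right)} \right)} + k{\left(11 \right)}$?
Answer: $0$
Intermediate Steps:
$k{\left(I \right)} = 0$ ($k{\left(I \right)} = 0 I = 0$)
$T{\left(D \right)} = 0$
$156 T{\left(0 \left(-1 - 4\right) - S{\left(3,-3 \right)} \right)} + k{\left(11 \right)} = 156 \cdot 0 + 0 = 0 + 0 = 0$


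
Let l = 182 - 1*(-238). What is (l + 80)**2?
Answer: 250000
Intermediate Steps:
l = 420 (l = 182 + 238 = 420)
(l + 80)**2 = (420 + 80)**2 = 500**2 = 250000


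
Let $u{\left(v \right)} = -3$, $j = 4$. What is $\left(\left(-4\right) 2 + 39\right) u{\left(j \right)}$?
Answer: $-93$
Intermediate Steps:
$\left(\left(-4\right) 2 + 39\right) u{\left(j \right)} = \left(\left(-4\right) 2 + 39\right) \left(-3\right) = \left(-8 + 39\right) \left(-3\right) = 31 \left(-3\right) = -93$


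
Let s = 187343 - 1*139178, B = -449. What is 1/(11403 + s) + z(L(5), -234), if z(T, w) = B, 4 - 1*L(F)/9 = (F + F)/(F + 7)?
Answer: -26746031/59568 ≈ -449.00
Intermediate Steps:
s = 48165 (s = 187343 - 139178 = 48165)
L(F) = 36 - 18*F/(7 + F) (L(F) = 36 - 9*(F + F)/(F + 7) = 36 - 9*2*F/(7 + F) = 36 - 18*F/(7 + F))
z(T, w) = -449
1/(11403 + s) + z(L(5), -234) = 1/(11403 + 48165) - 449 = 1/59568 - 449 = -26746031/59568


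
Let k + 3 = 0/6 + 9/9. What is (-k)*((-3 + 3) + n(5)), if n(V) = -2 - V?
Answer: -14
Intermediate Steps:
k = -2 (k = -3 + (0/6 + 9/9) = -3 + (0*(⅙) + 9*(⅑)) = -3 + (0 + 1) = -3 + 1 = -2)
(-k)*((-3 + 3) + n(5)) = (-1*(-2))*((-3 + 3) + (-2 - 1*5)) = 2*(0 + (-2 - 5)) = 2*(0 - 7) = 2*(-7) = -14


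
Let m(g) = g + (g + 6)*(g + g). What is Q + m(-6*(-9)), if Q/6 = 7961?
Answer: 54300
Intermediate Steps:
Q = 47766 (Q = 6*7961 = 47766)
m(g) = g + 2*g*(6 + g) (m(g) = g + (6 + g)*(2*g) = g + 2*g*(6 + g))
Q + m(-6*(-9)) = 47766 + (-6*(-9))*(13 + 2*(-6*(-9))) = 47766 + 54*(13 + 2*54) = 47766 + 54*(13 + 108) = 47766 + 54*121 = 47766 + 6534 = 54300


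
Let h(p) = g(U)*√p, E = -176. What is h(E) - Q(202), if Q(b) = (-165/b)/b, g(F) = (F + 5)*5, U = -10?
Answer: 165/40804 - 100*I*√11 ≈ 0.0040437 - 331.66*I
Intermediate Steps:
g(F) = 25 + 5*F (g(F) = (5 + F)*5 = 25 + 5*F)
Q(b) = -165/b²
h(p) = -25*√p (h(p) = (25 + 5*(-10))*√p = (25 - 50)*√p = -25*√p)
h(E) - Q(202) = -100*I*√11 - (-165)/202² = -100*I*√11 - (-165)/40804 = -100*I*√11 - 1*(-165/40804) = -100*I*√11 + 165/40804 = 165/40804 - 100*I*√11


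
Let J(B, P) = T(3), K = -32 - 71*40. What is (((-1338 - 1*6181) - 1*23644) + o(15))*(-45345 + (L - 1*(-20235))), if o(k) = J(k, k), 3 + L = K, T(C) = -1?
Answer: 872124540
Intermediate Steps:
K = -2872 (K = -32 - 2840 = -2872)
J(B, P) = -1
L = -2875 (L = -3 - 2872 = -2875)
o(k) = -1
(((-1338 - 1*6181) - 1*23644) + o(15))*(-45345 + (L - 1*(-20235))) = (((-1338 - 1*6181) - 1*23644) - 1)*(-45345 + (-2875 - 1*(-20235))) = (((-1338 - 6181) - 23644) - 1)*(-45345 + (-2875 + 20235)) = ((-7519 - 23644) - 1)*(-45345 + 17360) = (-31163 - 1)*(-27985) = -31164*(-27985) = 872124540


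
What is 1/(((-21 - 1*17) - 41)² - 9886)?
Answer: -1/3645 ≈ -0.00027435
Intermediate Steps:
1/(((-21 - 1*17) - 41)² - 9886) = 1/(((-21 - 17) - 41)² - 9886) = 1/((-38 - 41)² - 9886) = 1/((-79)² - 9886) = 1/(6241 - 9886) = 1/(-3645) = -1/3645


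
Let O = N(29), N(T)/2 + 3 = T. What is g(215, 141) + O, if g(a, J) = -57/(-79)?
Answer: 4165/79 ≈ 52.721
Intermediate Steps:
N(T) = -6 + 2*T
g(a, J) = 57/79 (g(a, J) = -57*(-1/79) = 57/79)
O = 52 (O = -6 + 2*29 = -6 + 58 = 52)
g(215, 141) + O = 57/79 + 52 = 4165/79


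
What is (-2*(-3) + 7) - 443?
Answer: -430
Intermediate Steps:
(-2*(-3) + 7) - 443 = (6 + 7) - 443 = 13 - 443 = -430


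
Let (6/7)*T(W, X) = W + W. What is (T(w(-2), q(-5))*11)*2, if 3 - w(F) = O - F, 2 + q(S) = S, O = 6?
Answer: -770/3 ≈ -256.67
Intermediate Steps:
q(S) = -2 + S
w(F) = -3 + F (w(F) = 3 - (6 - F) = 3 + (-6 + F) = -3 + F)
T(W, X) = 7*W/3 (T(W, X) = 7*(W + W)/6 = 7*(2*W)/6 = 7*W/3)
(T(w(-2), q(-5))*11)*2 = ((7*(-3 - 2)/3)*11)*2 = (((7/3)*(-5))*11)*2 = -35/3*11*2 = -385/3*2 = -770/3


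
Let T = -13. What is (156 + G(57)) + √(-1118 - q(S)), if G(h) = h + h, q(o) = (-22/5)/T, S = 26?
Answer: 270 + 2*I*√1181245/65 ≈ 270.0 + 33.442*I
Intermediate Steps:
q(o) = 22/65 (q(o) = -22/5/(-13) = -22*⅕*(-1/13) = -22/5*(-1/13) = 22/65)
G(h) = 2*h
(156 + G(57)) + √(-1118 - q(S)) = (156 + 2*57) + √(-1118 - 1*22/65) = (156 + 114) + √(-1118 - 22/65) = 270 + √(-72692/65) = 270 + 2*I*√1181245/65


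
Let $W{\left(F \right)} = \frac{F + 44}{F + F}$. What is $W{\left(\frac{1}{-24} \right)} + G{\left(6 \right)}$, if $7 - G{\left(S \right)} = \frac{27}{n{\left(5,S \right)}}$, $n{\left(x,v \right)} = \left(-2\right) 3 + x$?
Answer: $- \frac{987}{2} \approx -493.5$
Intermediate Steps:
$n{\left(x,v \right)} = -6 + x$
$G{\left(S \right)} = 34$ ($G{\left(S \right)} = 7 - \frac{27}{-6 + 5} = 7 - \frac{27}{-1} = 7 - 27 \left(-1\right) = 7 - -27 = 7 + 27 = 34$)
$W{\left(F \right)} = \frac{44 + F}{2 F}$
$W{\left(\frac{1}{-24} \right)} + G{\left(6 \right)} = \frac{44 + \frac{1}{-24}}{2 \frac{1}{-24}} + 34 = \frac{44 - \frac{1}{24}}{2 \left(- \frac{1}{24}\right)} + 34 = \frac{1}{2} \left(-24\right) \frac{1055}{24} + 34 = - \frac{1055}{2} + 34 = - \frac{987}{2}$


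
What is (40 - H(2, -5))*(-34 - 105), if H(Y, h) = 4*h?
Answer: -8340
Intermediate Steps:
(40 - H(2, -5))*(-34 - 105) = (40 - 4*(-5))*(-34 - 105) = (40 - 1*(-20))*(-139) = (40 + 20)*(-139) = 60*(-139) = -8340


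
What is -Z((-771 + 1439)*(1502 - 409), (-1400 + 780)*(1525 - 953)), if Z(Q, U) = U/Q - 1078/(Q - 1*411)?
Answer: 64893122998/133195243603 ≈ 0.48720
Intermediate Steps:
Z(Q, U) = -1078/(-411 + Q) + U/Q (Z(Q, U) = U/Q - 1078/(Q - 411) = U/Q - 1078/(-411 + Q) = -1078/(-411 + Q) + U/Q)
-Z((-771 + 1439)*(1502 - 409), (-1400 + 780)*(1525 - 953)) = -(-1078*(-771 + 1439)*(1502 - 409) - 411*(-1400 + 780)*(1525 - 953) + ((-771 + 1439)*(1502 - 409))*((-1400 + 780)*(1525 - 953)))/(((-771 + 1439)*(1502 - 409))*(-411 + (-771 + 1439)*(1502 - 409))) = -(-720104*1093 - (-254820)*572 + (668*1093)*(-620*572))/((668*1093)*(-411 + 668*1093)) = -(-1078*730124 - 411*(-354640) + 730124*(-354640))/(730124*(-411 + 730124)) = -(-787073672 + 145757040 - 258931175360)/(730124*729713) = -(-259572491992)/(730124*729713) = -1*(-64893122998/133195243603) = 64893122998/133195243603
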